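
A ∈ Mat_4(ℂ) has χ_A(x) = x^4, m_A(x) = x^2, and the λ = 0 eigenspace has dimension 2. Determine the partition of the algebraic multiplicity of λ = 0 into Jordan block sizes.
Block sizes for λ = 0: [2, 2]

Step 1 — from the characteristic polynomial, algebraic multiplicity of λ = 0 is 4. From dim ker(A − (0)·I) = 2, there are exactly 2 Jordan blocks for λ = 0.
Step 2 — from the minimal polynomial, the factor (x − 0)^2 tells us the largest block for λ = 0 has size 2.
Step 3 — with total size 4, 2 blocks, and largest block 2, the block sizes (in nonincreasing order) are [2, 2].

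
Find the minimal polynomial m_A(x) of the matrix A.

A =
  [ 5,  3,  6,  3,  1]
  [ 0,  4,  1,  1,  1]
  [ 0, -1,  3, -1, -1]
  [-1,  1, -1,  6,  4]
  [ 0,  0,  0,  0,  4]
x^4 - 18*x^3 + 121*x^2 - 360*x + 400

The characteristic polynomial is χ_A(x) = (x - 5)^2*(x - 4)^3, so the eigenvalues are known. The minimal polynomial is
  m_A(x) = Π_λ (x − λ)^{k_λ}
where k_λ is the size of the *largest* Jordan block for λ (equivalently, the smallest k with (A − λI)^k v = 0 for every generalised eigenvector v of λ).

  λ = 4: largest Jordan block has size 2, contributing (x − 4)^2
  λ = 5: largest Jordan block has size 2, contributing (x − 5)^2

So m_A(x) = (x - 5)^2*(x - 4)^2 = x^4 - 18*x^3 + 121*x^2 - 360*x + 400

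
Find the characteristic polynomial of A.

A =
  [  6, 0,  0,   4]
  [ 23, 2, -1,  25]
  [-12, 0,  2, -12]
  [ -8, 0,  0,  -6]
x^4 - 4*x^3 + 16*x - 16

Expanding det(x·I − A) (e.g. by cofactor expansion or by noting that A is similar to its Jordan form J, which has the same characteristic polynomial as A) gives
  χ_A(x) = x^4 - 4*x^3 + 16*x - 16
which factors as (x - 2)^3*(x + 2). The eigenvalues (with algebraic multiplicities) are λ = -2 with multiplicity 1, λ = 2 with multiplicity 3.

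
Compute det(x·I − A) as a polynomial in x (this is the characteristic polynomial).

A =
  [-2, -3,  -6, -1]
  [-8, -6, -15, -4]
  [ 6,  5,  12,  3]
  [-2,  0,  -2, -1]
x^4 - 3*x^3 + 3*x^2 - x

Expanding det(x·I − A) (e.g. by cofactor expansion or by noting that A is similar to its Jordan form J, which has the same characteristic polynomial as A) gives
  χ_A(x) = x^4 - 3*x^3 + 3*x^2 - x
which factors as x*(x - 1)^3. The eigenvalues (with algebraic multiplicities) are λ = 0 with multiplicity 1, λ = 1 with multiplicity 3.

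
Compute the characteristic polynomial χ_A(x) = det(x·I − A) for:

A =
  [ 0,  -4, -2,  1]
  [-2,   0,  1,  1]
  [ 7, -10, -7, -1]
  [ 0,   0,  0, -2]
x^4 + 9*x^3 + 30*x^2 + 44*x + 24

Expanding det(x·I − A) (e.g. by cofactor expansion or by noting that A is similar to its Jordan form J, which has the same characteristic polynomial as A) gives
  χ_A(x) = x^4 + 9*x^3 + 30*x^2 + 44*x + 24
which factors as (x + 2)^3*(x + 3). The eigenvalues (with algebraic multiplicities) are λ = -3 with multiplicity 1, λ = -2 with multiplicity 3.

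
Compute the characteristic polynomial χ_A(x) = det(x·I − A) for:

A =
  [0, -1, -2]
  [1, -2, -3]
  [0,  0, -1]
x^3 + 3*x^2 + 3*x + 1

Expanding det(x·I − A) (e.g. by cofactor expansion or by noting that A is similar to its Jordan form J, which has the same characteristic polynomial as A) gives
  χ_A(x) = x^3 + 3*x^2 + 3*x + 1
which factors as (x + 1)^3. The eigenvalues (with algebraic multiplicities) are λ = -1 with multiplicity 3.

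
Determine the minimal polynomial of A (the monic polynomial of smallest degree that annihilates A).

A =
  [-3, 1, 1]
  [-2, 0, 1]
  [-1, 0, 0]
x^3 + 3*x^2 + 3*x + 1

The characteristic polynomial is χ_A(x) = (x + 1)^3, so the eigenvalues are known. The minimal polynomial is
  m_A(x) = Π_λ (x − λ)^{k_λ}
where k_λ is the size of the *largest* Jordan block for λ (equivalently, the smallest k with (A − λI)^k v = 0 for every generalised eigenvector v of λ).

  λ = -1: largest Jordan block has size 3, contributing (x + 1)^3

So m_A(x) = (x + 1)^3 = x^3 + 3*x^2 + 3*x + 1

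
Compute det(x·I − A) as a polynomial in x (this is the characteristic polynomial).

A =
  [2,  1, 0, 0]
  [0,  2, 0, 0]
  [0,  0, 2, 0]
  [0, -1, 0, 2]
x^4 - 8*x^3 + 24*x^2 - 32*x + 16

Expanding det(x·I − A) (e.g. by cofactor expansion or by noting that A is similar to its Jordan form J, which has the same characteristic polynomial as A) gives
  χ_A(x) = x^4 - 8*x^3 + 24*x^2 - 32*x + 16
which factors as (x - 2)^4. The eigenvalues (with algebraic multiplicities) are λ = 2 with multiplicity 4.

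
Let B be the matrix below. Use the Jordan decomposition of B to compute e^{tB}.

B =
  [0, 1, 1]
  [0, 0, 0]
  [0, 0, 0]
e^{tB} =
  [1, t, t]
  [0, 1, 0]
  [0, 0, 1]

Strategy: write B = P · J · P⁻¹ where J is a Jordan canonical form, so e^{tB} = P · e^{tJ} · P⁻¹, and e^{tJ} can be computed block-by-block.

B has Jordan form
J =
  [0, 1, 0]
  [0, 0, 0]
  [0, 0, 0]
(up to reordering of blocks).

Per-block formulas:
  For a 2×2 Jordan block J_2(0): exp(t · J_2(0)) = e^(0t)·(I + t·N), where N is the 2×2 nilpotent shift.
  For a 1×1 block at λ = 0: exp(t · [0]) = [e^(0t)].

After assembling e^{tJ} and conjugating by P, we get:

e^{tB} =
  [1, t, t]
  [0, 1, 0]
  [0, 0, 1]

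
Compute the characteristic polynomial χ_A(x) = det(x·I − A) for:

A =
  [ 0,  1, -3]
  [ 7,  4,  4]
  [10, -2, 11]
x^3 - 15*x^2 + 75*x - 125

Expanding det(x·I − A) (e.g. by cofactor expansion or by noting that A is similar to its Jordan form J, which has the same characteristic polynomial as A) gives
  χ_A(x) = x^3 - 15*x^2 + 75*x - 125
which factors as (x - 5)^3. The eigenvalues (with algebraic multiplicities) are λ = 5 with multiplicity 3.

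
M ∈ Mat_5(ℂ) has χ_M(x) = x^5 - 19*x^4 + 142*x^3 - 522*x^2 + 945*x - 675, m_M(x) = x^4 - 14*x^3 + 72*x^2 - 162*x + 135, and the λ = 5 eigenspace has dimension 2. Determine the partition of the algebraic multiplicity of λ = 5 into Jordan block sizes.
Block sizes for λ = 5: [1, 1]

Step 1 — from the characteristic polynomial, algebraic multiplicity of λ = 5 is 2. From dim ker(M − (5)·I) = 2, there are exactly 2 Jordan blocks for λ = 5.
Step 2 — from the minimal polynomial, the factor (x − 5) tells us the largest block for λ = 5 has size 1.
Step 3 — with total size 2, 2 blocks, and largest block 1, the block sizes (in nonincreasing order) are [1, 1].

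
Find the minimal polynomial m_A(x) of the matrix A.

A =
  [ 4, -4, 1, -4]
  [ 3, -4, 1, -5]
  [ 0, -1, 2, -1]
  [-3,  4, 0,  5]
x^4 - 7*x^3 + 15*x^2 - 13*x + 4

The characteristic polynomial is χ_A(x) = (x - 4)*(x - 1)^3, so the eigenvalues are known. The minimal polynomial is
  m_A(x) = Π_λ (x − λ)^{k_λ}
where k_λ is the size of the *largest* Jordan block for λ (equivalently, the smallest k with (A − λI)^k v = 0 for every generalised eigenvector v of λ).

  λ = 1: largest Jordan block has size 3, contributing (x − 1)^3
  λ = 4: largest Jordan block has size 1, contributing (x − 4)

So m_A(x) = (x - 4)*(x - 1)^3 = x^4 - 7*x^3 + 15*x^2 - 13*x + 4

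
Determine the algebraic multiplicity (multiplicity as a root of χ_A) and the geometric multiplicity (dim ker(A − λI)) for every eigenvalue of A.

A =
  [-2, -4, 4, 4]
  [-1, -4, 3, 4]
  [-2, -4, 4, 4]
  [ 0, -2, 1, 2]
λ = 0: alg = 4, geom = 2

Step 1 — factor the characteristic polynomial to read off the algebraic multiplicities:
  χ_A(x) = x^4

Step 2 — compute geometric multiplicities via the rank-nullity identity g(λ) = n − rank(A − λI):
  rank(A − (0)·I) = 2, so dim ker(A − (0)·I) = n − 2 = 2

Summary:
  λ = 0: algebraic multiplicity = 4, geometric multiplicity = 2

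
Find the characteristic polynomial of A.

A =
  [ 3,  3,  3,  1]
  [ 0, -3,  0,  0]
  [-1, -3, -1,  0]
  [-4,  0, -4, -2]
x^4 + 3*x^3

Expanding det(x·I − A) (e.g. by cofactor expansion or by noting that A is similar to its Jordan form J, which has the same characteristic polynomial as A) gives
  χ_A(x) = x^4 + 3*x^3
which factors as x^3*(x + 3). The eigenvalues (with algebraic multiplicities) are λ = -3 with multiplicity 1, λ = 0 with multiplicity 3.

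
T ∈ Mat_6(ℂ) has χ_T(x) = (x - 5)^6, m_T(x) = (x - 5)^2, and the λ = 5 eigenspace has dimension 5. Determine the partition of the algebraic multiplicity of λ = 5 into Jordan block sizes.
Block sizes for λ = 5: [2, 1, 1, 1, 1]

Step 1 — from the characteristic polynomial, algebraic multiplicity of λ = 5 is 6. From dim ker(T − (5)·I) = 5, there are exactly 5 Jordan blocks for λ = 5.
Step 2 — from the minimal polynomial, the factor (x − 5)^2 tells us the largest block for λ = 5 has size 2.
Step 3 — with total size 6, 5 blocks, and largest block 2, the block sizes (in nonincreasing order) are [2, 1, 1, 1, 1].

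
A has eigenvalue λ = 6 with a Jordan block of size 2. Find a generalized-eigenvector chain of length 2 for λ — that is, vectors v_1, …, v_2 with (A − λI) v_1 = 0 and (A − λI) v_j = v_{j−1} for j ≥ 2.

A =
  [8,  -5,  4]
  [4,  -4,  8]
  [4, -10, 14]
A Jordan chain for λ = 6 of length 2:
v_1 = (2, 4, 4)ᵀ
v_2 = (1, 0, 0)ᵀ

Let N = A − (6)·I. We want v_2 with N^2 v_2 = 0 but N^1 v_2 ≠ 0; then v_{j-1} := N · v_j for j = 2, …, 2.

Pick v_2 = (1, 0, 0)ᵀ.
Then v_1 = N · v_2 = (2, 4, 4)ᵀ.

Sanity check: (A − (6)·I) v_1 = (0, 0, 0)ᵀ = 0. ✓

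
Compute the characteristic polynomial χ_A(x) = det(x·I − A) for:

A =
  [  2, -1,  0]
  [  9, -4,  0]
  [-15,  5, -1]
x^3 + 3*x^2 + 3*x + 1

Expanding det(x·I − A) (e.g. by cofactor expansion or by noting that A is similar to its Jordan form J, which has the same characteristic polynomial as A) gives
  χ_A(x) = x^3 + 3*x^2 + 3*x + 1
which factors as (x + 1)^3. The eigenvalues (with algebraic multiplicities) are λ = -1 with multiplicity 3.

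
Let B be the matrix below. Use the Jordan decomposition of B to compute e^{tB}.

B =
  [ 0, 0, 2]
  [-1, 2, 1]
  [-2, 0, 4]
e^{tB} =
  [-2*t*exp(2*t) + exp(2*t), 0, 2*t*exp(2*t)]
  [-t*exp(2*t), exp(2*t), t*exp(2*t)]
  [-2*t*exp(2*t), 0, 2*t*exp(2*t) + exp(2*t)]

Strategy: write B = P · J · P⁻¹ where J is a Jordan canonical form, so e^{tB} = P · e^{tJ} · P⁻¹, and e^{tJ} can be computed block-by-block.

B has Jordan form
J =
  [2, 1, 0]
  [0, 2, 0]
  [0, 0, 2]
(up to reordering of blocks).

Per-block formulas:
  For a 1×1 block at λ = 2: exp(t · [2]) = [e^(2t)].
  For a 2×2 Jordan block J_2(2): exp(t · J_2(2)) = e^(2t)·(I + t·N), where N is the 2×2 nilpotent shift.

After assembling e^{tJ} and conjugating by P, we get:

e^{tB} =
  [-2*t*exp(2*t) + exp(2*t), 0, 2*t*exp(2*t)]
  [-t*exp(2*t), exp(2*t), t*exp(2*t)]
  [-2*t*exp(2*t), 0, 2*t*exp(2*t) + exp(2*t)]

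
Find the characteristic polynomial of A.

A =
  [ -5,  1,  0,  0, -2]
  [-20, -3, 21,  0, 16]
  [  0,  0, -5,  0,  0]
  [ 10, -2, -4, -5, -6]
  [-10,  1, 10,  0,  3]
x^5 + 15*x^4 + 50*x^3 - 250*x^2 - 1875*x - 3125

Expanding det(x·I − A) (e.g. by cofactor expansion or by noting that A is similar to its Jordan form J, which has the same characteristic polynomial as A) gives
  χ_A(x) = x^5 + 15*x^4 + 50*x^3 - 250*x^2 - 1875*x - 3125
which factors as (x - 5)*(x + 5)^4. The eigenvalues (with algebraic multiplicities) are λ = -5 with multiplicity 4, λ = 5 with multiplicity 1.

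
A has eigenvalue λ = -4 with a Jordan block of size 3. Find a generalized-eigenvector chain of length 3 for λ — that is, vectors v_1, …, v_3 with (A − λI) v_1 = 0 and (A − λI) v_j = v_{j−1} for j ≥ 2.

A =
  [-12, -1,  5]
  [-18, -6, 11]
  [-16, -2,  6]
A Jordan chain for λ = -4 of length 3:
v_1 = (2, 4, 4)ᵀ
v_2 = (-8, -18, -16)ᵀ
v_3 = (1, 0, 0)ᵀ

Let N = A − (-4)·I. We want v_3 with N^3 v_3 = 0 but N^2 v_3 ≠ 0; then v_{j-1} := N · v_j for j = 3, …, 2.

Pick v_3 = (1, 0, 0)ᵀ.
Then v_2 = N · v_3 = (-8, -18, -16)ᵀ.
Then v_1 = N · v_2 = (2, 4, 4)ᵀ.

Sanity check: (A − (-4)·I) v_1 = (0, 0, 0)ᵀ = 0. ✓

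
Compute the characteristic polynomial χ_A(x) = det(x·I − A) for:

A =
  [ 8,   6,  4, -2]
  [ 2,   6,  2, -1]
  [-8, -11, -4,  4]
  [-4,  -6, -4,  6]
x^4 - 16*x^3 + 96*x^2 - 256*x + 256

Expanding det(x·I − A) (e.g. by cofactor expansion or by noting that A is similar to its Jordan form J, which has the same characteristic polynomial as A) gives
  χ_A(x) = x^4 - 16*x^3 + 96*x^2 - 256*x + 256
which factors as (x - 4)^4. The eigenvalues (with algebraic multiplicities) are λ = 4 with multiplicity 4.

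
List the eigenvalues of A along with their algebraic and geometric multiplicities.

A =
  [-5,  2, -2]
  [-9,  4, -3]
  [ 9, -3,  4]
λ = 1: alg = 3, geom = 2

Step 1 — factor the characteristic polynomial to read off the algebraic multiplicities:
  χ_A(x) = (x - 1)^3

Step 2 — compute geometric multiplicities via the rank-nullity identity g(λ) = n − rank(A − λI):
  rank(A − (1)·I) = 1, so dim ker(A − (1)·I) = n − 1 = 2

Summary:
  λ = 1: algebraic multiplicity = 3, geometric multiplicity = 2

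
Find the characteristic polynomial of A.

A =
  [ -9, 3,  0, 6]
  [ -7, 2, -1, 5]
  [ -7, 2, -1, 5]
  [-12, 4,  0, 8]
x^4

Expanding det(x·I − A) (e.g. by cofactor expansion or by noting that A is similar to its Jordan form J, which has the same characteristic polynomial as A) gives
  χ_A(x) = x^4
which factors as x^4. The eigenvalues (with algebraic multiplicities) are λ = 0 with multiplicity 4.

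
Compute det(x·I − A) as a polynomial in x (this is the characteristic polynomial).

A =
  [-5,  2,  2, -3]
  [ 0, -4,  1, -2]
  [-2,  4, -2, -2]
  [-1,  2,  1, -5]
x^4 + 16*x^3 + 96*x^2 + 256*x + 256

Expanding det(x·I − A) (e.g. by cofactor expansion or by noting that A is similar to its Jordan form J, which has the same characteristic polynomial as A) gives
  χ_A(x) = x^4 + 16*x^3 + 96*x^2 + 256*x + 256
which factors as (x + 4)^4. The eigenvalues (with algebraic multiplicities) are λ = -4 with multiplicity 4.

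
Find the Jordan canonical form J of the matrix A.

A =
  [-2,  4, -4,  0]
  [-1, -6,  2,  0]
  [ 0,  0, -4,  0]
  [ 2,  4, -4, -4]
J_2(-4) ⊕ J_1(-4) ⊕ J_1(-4)

The characteristic polynomial is
  det(x·I − A) = x^4 + 16*x^3 + 96*x^2 + 256*x + 256 = (x + 4)^4

Eigenvalues and multiplicities (the geometric multiplicity of λ is n − rank(A − λI), which equals the number of Jordan blocks for λ):
  λ = -4: algebraic multiplicity = 4, geometric multiplicity = 3

Determining the block sizes for each eigenvalue:
  λ = -4: 3 blocks summing to 4 forces exactly one block of size 2 and the rest size 1 → block sizes [2, 1, 1]

Assembling the blocks gives a Jordan form
J =
  [-4,  1,  0,  0]
  [ 0, -4,  0,  0]
  [ 0,  0, -4,  0]
  [ 0,  0,  0, -4]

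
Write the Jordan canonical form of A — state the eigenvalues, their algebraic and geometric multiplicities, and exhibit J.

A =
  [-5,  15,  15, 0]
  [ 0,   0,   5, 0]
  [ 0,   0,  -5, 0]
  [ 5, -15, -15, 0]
J_1(-5) ⊕ J_1(-5) ⊕ J_1(0) ⊕ J_1(0)

The characteristic polynomial is
  det(x·I − A) = x^4 + 10*x^3 + 25*x^2 = x^2*(x + 5)^2

Eigenvalues and multiplicities (the geometric multiplicity of λ is n − rank(A − λI), which equals the number of Jordan blocks for λ):
  λ = -5: algebraic multiplicity = 2, geometric multiplicity = 2
  λ = 0: algebraic multiplicity = 2, geometric multiplicity = 2

Determining the block sizes for each eigenvalue:
  λ = -5: gm = am = 2, so every block has size 1 → block sizes [1, 1]
  λ = 0: gm = am = 2, so every block has size 1 → block sizes [1, 1]

Assembling the blocks gives a Jordan form
J =
  [-5,  0, 0, 0]
  [ 0, -5, 0, 0]
  [ 0,  0, 0, 0]
  [ 0,  0, 0, 0]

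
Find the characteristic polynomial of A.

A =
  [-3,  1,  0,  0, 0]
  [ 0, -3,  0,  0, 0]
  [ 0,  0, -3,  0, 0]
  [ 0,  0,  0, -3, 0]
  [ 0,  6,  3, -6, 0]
x^5 + 12*x^4 + 54*x^3 + 108*x^2 + 81*x

Expanding det(x·I − A) (e.g. by cofactor expansion or by noting that A is similar to its Jordan form J, which has the same characteristic polynomial as A) gives
  χ_A(x) = x^5 + 12*x^4 + 54*x^3 + 108*x^2 + 81*x
which factors as x*(x + 3)^4. The eigenvalues (with algebraic multiplicities) are λ = -3 with multiplicity 4, λ = 0 with multiplicity 1.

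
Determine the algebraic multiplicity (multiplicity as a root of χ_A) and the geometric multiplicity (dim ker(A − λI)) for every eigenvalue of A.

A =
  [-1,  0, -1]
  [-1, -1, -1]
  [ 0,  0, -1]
λ = -1: alg = 3, geom = 1

Step 1 — factor the characteristic polynomial to read off the algebraic multiplicities:
  χ_A(x) = (x + 1)^3

Step 2 — compute geometric multiplicities via the rank-nullity identity g(λ) = n − rank(A − λI):
  rank(A − (-1)·I) = 2, so dim ker(A − (-1)·I) = n − 2 = 1

Summary:
  λ = -1: algebraic multiplicity = 3, geometric multiplicity = 1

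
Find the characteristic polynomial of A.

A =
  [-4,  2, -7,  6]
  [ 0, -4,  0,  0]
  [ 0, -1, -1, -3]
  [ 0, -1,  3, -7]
x^4 + 16*x^3 + 96*x^2 + 256*x + 256

Expanding det(x·I − A) (e.g. by cofactor expansion or by noting that A is similar to its Jordan form J, which has the same characteristic polynomial as A) gives
  χ_A(x) = x^4 + 16*x^3 + 96*x^2 + 256*x + 256
which factors as (x + 4)^4. The eigenvalues (with algebraic multiplicities) are λ = -4 with multiplicity 4.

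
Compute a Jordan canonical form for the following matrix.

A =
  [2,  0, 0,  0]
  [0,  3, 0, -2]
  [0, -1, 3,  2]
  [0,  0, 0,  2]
J_1(2) ⊕ J_1(2) ⊕ J_2(3)

The characteristic polynomial is
  det(x·I − A) = x^4 - 10*x^3 + 37*x^2 - 60*x + 36 = (x - 3)^2*(x - 2)^2

Eigenvalues and multiplicities (the geometric multiplicity of λ is n − rank(A − λI), which equals the number of Jordan blocks for λ):
  λ = 2: algebraic multiplicity = 2, geometric multiplicity = 2
  λ = 3: algebraic multiplicity = 2, geometric multiplicity = 1

Determining the block sizes for each eigenvalue:
  λ = 2: gm = am = 2, so every block has size 1 → block sizes [1, 1]
  λ = 3: one block (gm = 1), so the single block has size am = 2 → block sizes [2]

Assembling the blocks gives a Jordan form
J =
  [2, 0, 0, 0]
  [0, 2, 0, 0]
  [0, 0, 3, 1]
  [0, 0, 0, 3]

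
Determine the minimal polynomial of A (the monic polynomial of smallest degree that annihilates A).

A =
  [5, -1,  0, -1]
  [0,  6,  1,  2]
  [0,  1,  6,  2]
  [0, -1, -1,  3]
x^2 - 10*x + 25

The characteristic polynomial is χ_A(x) = (x - 5)^4, so the eigenvalues are known. The minimal polynomial is
  m_A(x) = Π_λ (x − λ)^{k_λ}
where k_λ is the size of the *largest* Jordan block for λ (equivalently, the smallest k with (A − λI)^k v = 0 for every generalised eigenvector v of λ).

  λ = 5: largest Jordan block has size 2, contributing (x − 5)^2

So m_A(x) = (x - 5)^2 = x^2 - 10*x + 25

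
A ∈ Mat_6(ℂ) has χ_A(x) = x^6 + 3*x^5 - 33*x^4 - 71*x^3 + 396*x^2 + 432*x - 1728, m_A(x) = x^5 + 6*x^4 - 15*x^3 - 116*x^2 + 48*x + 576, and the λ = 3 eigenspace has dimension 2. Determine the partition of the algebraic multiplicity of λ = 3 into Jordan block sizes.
Block sizes for λ = 3: [2, 1]

Step 1 — from the characteristic polynomial, algebraic multiplicity of λ = 3 is 3. From dim ker(A − (3)·I) = 2, there are exactly 2 Jordan blocks for λ = 3.
Step 2 — from the minimal polynomial, the factor (x − 3)^2 tells us the largest block for λ = 3 has size 2.
Step 3 — with total size 3, 2 blocks, and largest block 2, the block sizes (in nonincreasing order) are [2, 1].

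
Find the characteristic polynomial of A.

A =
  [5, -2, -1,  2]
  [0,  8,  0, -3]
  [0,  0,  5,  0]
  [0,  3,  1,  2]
x^4 - 20*x^3 + 150*x^2 - 500*x + 625

Expanding det(x·I − A) (e.g. by cofactor expansion or by noting that A is similar to its Jordan form J, which has the same characteristic polynomial as A) gives
  χ_A(x) = x^4 - 20*x^3 + 150*x^2 - 500*x + 625
which factors as (x - 5)^4. The eigenvalues (with algebraic multiplicities) are λ = 5 with multiplicity 4.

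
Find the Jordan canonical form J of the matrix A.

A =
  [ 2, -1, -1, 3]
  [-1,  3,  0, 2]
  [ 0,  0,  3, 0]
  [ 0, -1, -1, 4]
J_3(3) ⊕ J_1(3)

The characteristic polynomial is
  det(x·I − A) = x^4 - 12*x^3 + 54*x^2 - 108*x + 81 = (x - 3)^4

Eigenvalues and multiplicities (the geometric multiplicity of λ is n − rank(A − λI), which equals the number of Jordan blocks for λ):
  λ = 3: algebraic multiplicity = 4, geometric multiplicity = 2

Determining the block sizes for each eigenvalue:
  λ = 3: with am = 4 and gm = 2, the partition is not yet determined (e.g. several partitions of 4 into 2 parts exist). Let N = A − (3)·I. Computing rank(N^1) = 2, rank(N^2) = 1, rank(N^3) = 0; the number of blocks of size ≥ j is rank(N^{j−1}) − rank(N^j), giving [2, 1, 1]. So we have 1 block(s) of size 3, 1 block(s) of size 1 → block sizes [3, 1]

Assembling the blocks gives a Jordan form
J =
  [3, 1, 0, 0]
  [0, 3, 1, 0]
  [0, 0, 3, 0]
  [0, 0, 0, 3]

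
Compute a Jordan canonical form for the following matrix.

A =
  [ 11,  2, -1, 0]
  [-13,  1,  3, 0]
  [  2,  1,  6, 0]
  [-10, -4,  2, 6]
J_3(6) ⊕ J_1(6)

The characteristic polynomial is
  det(x·I − A) = x^4 - 24*x^3 + 216*x^2 - 864*x + 1296 = (x - 6)^4

Eigenvalues and multiplicities (the geometric multiplicity of λ is n − rank(A − λI), which equals the number of Jordan blocks for λ):
  λ = 6: algebraic multiplicity = 4, geometric multiplicity = 2

Determining the block sizes for each eigenvalue:
  λ = 6: with am = 4 and gm = 2, the partition is not yet determined (e.g. several partitions of 4 into 2 parts exist). Let N = A − (6)·I. Computing rank(N^1) = 2, rank(N^2) = 1, rank(N^3) = 0; the number of blocks of size ≥ j is rank(N^{j−1}) − rank(N^j), giving [2, 1, 1]. So we have 1 block(s) of size 3, 1 block(s) of size 1 → block sizes [3, 1]

Assembling the blocks gives a Jordan form
J =
  [6, 1, 0, 0]
  [0, 6, 1, 0]
  [0, 0, 6, 0]
  [0, 0, 0, 6]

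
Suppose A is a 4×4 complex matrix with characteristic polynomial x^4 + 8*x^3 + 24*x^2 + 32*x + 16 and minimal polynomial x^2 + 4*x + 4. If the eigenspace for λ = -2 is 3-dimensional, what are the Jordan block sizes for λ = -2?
Block sizes for λ = -2: [2, 1, 1]

Step 1 — from the characteristic polynomial, algebraic multiplicity of λ = -2 is 4. From dim ker(A − (-2)·I) = 3, there are exactly 3 Jordan blocks for λ = -2.
Step 2 — from the minimal polynomial, the factor (x + 2)^2 tells us the largest block for λ = -2 has size 2.
Step 3 — with total size 4, 3 blocks, and largest block 2, the block sizes (in nonincreasing order) are [2, 1, 1].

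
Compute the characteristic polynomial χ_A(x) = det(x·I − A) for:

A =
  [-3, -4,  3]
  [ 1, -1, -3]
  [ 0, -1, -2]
x^3 + 6*x^2 + 12*x + 8

Expanding det(x·I − A) (e.g. by cofactor expansion or by noting that A is similar to its Jordan form J, which has the same characteristic polynomial as A) gives
  χ_A(x) = x^3 + 6*x^2 + 12*x + 8
which factors as (x + 2)^3. The eigenvalues (with algebraic multiplicities) are λ = -2 with multiplicity 3.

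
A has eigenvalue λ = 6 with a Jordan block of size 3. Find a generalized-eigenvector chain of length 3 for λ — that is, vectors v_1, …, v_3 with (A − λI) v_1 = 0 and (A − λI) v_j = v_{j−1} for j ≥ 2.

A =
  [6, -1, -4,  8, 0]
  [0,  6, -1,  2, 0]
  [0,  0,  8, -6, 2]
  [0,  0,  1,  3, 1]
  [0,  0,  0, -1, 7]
A Jordan chain for λ = 6 of length 3:
v_1 = (1, 0, -2, -1, -1)ᵀ
v_2 = (-4, -1, 2, 1, 0)ᵀ
v_3 = (0, 0, 1, 0, 0)ᵀ

Let N = A − (6)·I. We want v_3 with N^3 v_3 = 0 but N^2 v_3 ≠ 0; then v_{j-1} := N · v_j for j = 3, …, 2.

Pick v_3 = (0, 0, 1, 0, 0)ᵀ.
Then v_2 = N · v_3 = (-4, -1, 2, 1, 0)ᵀ.
Then v_1 = N · v_2 = (1, 0, -2, -1, -1)ᵀ.

Sanity check: (A − (6)·I) v_1 = (0, 0, 0, 0, 0)ᵀ = 0. ✓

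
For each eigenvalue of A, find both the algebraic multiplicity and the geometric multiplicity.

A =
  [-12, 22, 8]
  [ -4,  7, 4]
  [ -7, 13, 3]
λ = -4: alg = 1, geom = 1; λ = 1: alg = 2, geom = 1

Step 1 — factor the characteristic polynomial to read off the algebraic multiplicities:
  χ_A(x) = (x - 1)^2*(x + 4)

Step 2 — compute geometric multiplicities via the rank-nullity identity g(λ) = n − rank(A − λI):
  rank(A − (-4)·I) = 2, so dim ker(A − (-4)·I) = n − 2 = 1
  rank(A − (1)·I) = 2, so dim ker(A − (1)·I) = n − 2 = 1

Summary:
  λ = -4: algebraic multiplicity = 1, geometric multiplicity = 1
  λ = 1: algebraic multiplicity = 2, geometric multiplicity = 1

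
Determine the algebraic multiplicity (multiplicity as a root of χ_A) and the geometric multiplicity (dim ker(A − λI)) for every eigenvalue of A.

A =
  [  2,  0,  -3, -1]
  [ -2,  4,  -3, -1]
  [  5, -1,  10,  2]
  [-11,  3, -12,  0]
λ = 4: alg = 4, geom = 2

Step 1 — factor the characteristic polynomial to read off the algebraic multiplicities:
  χ_A(x) = (x - 4)^4

Step 2 — compute geometric multiplicities via the rank-nullity identity g(λ) = n − rank(A − λI):
  rank(A − (4)·I) = 2, so dim ker(A − (4)·I) = n − 2 = 2

Summary:
  λ = 4: algebraic multiplicity = 4, geometric multiplicity = 2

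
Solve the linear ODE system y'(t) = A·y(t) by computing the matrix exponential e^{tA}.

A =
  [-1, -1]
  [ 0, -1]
e^{tA} =
  [exp(-t), -t*exp(-t)]
  [0, exp(-t)]

Strategy: write A = P · J · P⁻¹ where J is a Jordan canonical form, so e^{tA} = P · e^{tJ} · P⁻¹, and e^{tJ} can be computed block-by-block.

A has Jordan form
J =
  [-1,  1]
  [ 0, -1]
(up to reordering of blocks).

Per-block formulas:
  For a 2×2 Jordan block J_2(-1): exp(t · J_2(-1)) = e^(-1t)·(I + t·N), where N is the 2×2 nilpotent shift.

After assembling e^{tJ} and conjugating by P, we get:

e^{tA} =
  [exp(-t), -t*exp(-t)]
  [0, exp(-t)]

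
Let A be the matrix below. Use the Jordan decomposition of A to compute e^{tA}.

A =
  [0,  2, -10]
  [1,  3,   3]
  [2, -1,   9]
e^{tA} =
  [-t^2*exp(4*t) - 4*t*exp(4*t) + exp(4*t), 2*t*exp(4*t), -2*t^2*exp(4*t) - 10*t*exp(4*t)]
  [t^2*exp(4*t)/2 + t*exp(4*t), -t*exp(4*t) + exp(4*t), t^2*exp(4*t) + 3*t*exp(4*t)]
  [t^2*exp(4*t)/2 + 2*t*exp(4*t), -t*exp(4*t), t^2*exp(4*t) + 5*t*exp(4*t) + exp(4*t)]

Strategy: write A = P · J · P⁻¹ where J is a Jordan canonical form, so e^{tA} = P · e^{tJ} · P⁻¹, and e^{tJ} can be computed block-by-block.

A has Jordan form
J =
  [4, 1, 0]
  [0, 4, 1]
  [0, 0, 4]
(up to reordering of blocks).

Per-block formulas:
  For a 3×3 Jordan block J_3(4): exp(t · J_3(4)) = e^(4t)·(I + t·N + (t^2/2)·N^2), where N is the 3×3 nilpotent shift.

After assembling e^{tJ} and conjugating by P, we get:

e^{tA} =
  [-t^2*exp(4*t) - 4*t*exp(4*t) + exp(4*t), 2*t*exp(4*t), -2*t^2*exp(4*t) - 10*t*exp(4*t)]
  [t^2*exp(4*t)/2 + t*exp(4*t), -t*exp(4*t) + exp(4*t), t^2*exp(4*t) + 3*t*exp(4*t)]
  [t^2*exp(4*t)/2 + 2*t*exp(4*t), -t*exp(4*t), t^2*exp(4*t) + 5*t*exp(4*t) + exp(4*t)]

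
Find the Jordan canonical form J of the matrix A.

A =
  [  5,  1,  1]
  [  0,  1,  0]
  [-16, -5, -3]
J_3(1)

The characteristic polynomial is
  det(x·I − A) = x^3 - 3*x^2 + 3*x - 1 = (x - 1)^3

Eigenvalues and multiplicities (the geometric multiplicity of λ is n − rank(A − λI), which equals the number of Jordan blocks for λ):
  λ = 1: algebraic multiplicity = 3, geometric multiplicity = 1

Determining the block sizes for each eigenvalue:
  λ = 1: one block (gm = 1), so the single block has size am = 3 → block sizes [3]

Assembling the blocks gives a Jordan form
J =
  [1, 1, 0]
  [0, 1, 1]
  [0, 0, 1]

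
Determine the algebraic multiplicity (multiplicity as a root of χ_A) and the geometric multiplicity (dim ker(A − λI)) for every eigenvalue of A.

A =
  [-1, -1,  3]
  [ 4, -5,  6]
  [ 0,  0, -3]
λ = -3: alg = 3, geom = 2

Step 1 — factor the characteristic polynomial to read off the algebraic multiplicities:
  χ_A(x) = (x + 3)^3

Step 2 — compute geometric multiplicities via the rank-nullity identity g(λ) = n − rank(A − λI):
  rank(A − (-3)·I) = 1, so dim ker(A − (-3)·I) = n − 1 = 2

Summary:
  λ = -3: algebraic multiplicity = 3, geometric multiplicity = 2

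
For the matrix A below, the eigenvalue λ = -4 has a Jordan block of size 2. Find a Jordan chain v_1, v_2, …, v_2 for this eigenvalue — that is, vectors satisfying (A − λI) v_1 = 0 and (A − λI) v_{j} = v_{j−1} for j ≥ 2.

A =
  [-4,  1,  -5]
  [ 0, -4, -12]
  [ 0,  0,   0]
A Jordan chain for λ = -4 of length 2:
v_1 = (1, 0, 0)ᵀ
v_2 = (0, 1, 0)ᵀ

Let N = A − (-4)·I. We want v_2 with N^2 v_2 = 0 but N^1 v_2 ≠ 0; then v_{j-1} := N · v_j for j = 2, …, 2.

Pick v_2 = (0, 1, 0)ᵀ.
Then v_1 = N · v_2 = (1, 0, 0)ᵀ.

Sanity check: (A − (-4)·I) v_1 = (0, 0, 0)ᵀ = 0. ✓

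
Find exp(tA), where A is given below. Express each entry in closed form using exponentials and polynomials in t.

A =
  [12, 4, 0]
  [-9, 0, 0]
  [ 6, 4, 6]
e^{tA} =
  [6*t*exp(6*t) + exp(6*t), 4*t*exp(6*t), 0]
  [-9*t*exp(6*t), -6*t*exp(6*t) + exp(6*t), 0]
  [6*t*exp(6*t), 4*t*exp(6*t), exp(6*t)]

Strategy: write A = P · J · P⁻¹ where J is a Jordan canonical form, so e^{tA} = P · e^{tJ} · P⁻¹, and e^{tJ} can be computed block-by-block.

A has Jordan form
J =
  [6, 1, 0]
  [0, 6, 0]
  [0, 0, 6]
(up to reordering of blocks).

Per-block formulas:
  For a 1×1 block at λ = 6: exp(t · [6]) = [e^(6t)].
  For a 2×2 Jordan block J_2(6): exp(t · J_2(6)) = e^(6t)·(I + t·N), where N is the 2×2 nilpotent shift.

After assembling e^{tJ} and conjugating by P, we get:

e^{tA} =
  [6*t*exp(6*t) + exp(6*t), 4*t*exp(6*t), 0]
  [-9*t*exp(6*t), -6*t*exp(6*t) + exp(6*t), 0]
  [6*t*exp(6*t), 4*t*exp(6*t), exp(6*t)]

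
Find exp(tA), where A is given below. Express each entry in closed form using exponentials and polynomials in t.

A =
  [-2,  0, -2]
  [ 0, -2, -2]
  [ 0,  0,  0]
e^{tA} =
  [exp(-2*t), 0, -1 + exp(-2*t)]
  [0, exp(-2*t), -1 + exp(-2*t)]
  [0, 0, 1]

Strategy: write A = P · J · P⁻¹ where J is a Jordan canonical form, so e^{tA} = P · e^{tJ} · P⁻¹, and e^{tJ} can be computed block-by-block.

A has Jordan form
J =
  [-2,  0, 0]
  [ 0, -2, 0]
  [ 0,  0, 0]
(up to reordering of blocks).

Per-block formulas:
  For a 1×1 block at λ = -2: exp(t · [-2]) = [e^(-2t)].
  For a 1×1 block at λ = 0: exp(t · [0]) = [e^(0t)].

After assembling e^{tJ} and conjugating by P, we get:

e^{tA} =
  [exp(-2*t), 0, -1 + exp(-2*t)]
  [0, exp(-2*t), -1 + exp(-2*t)]
  [0, 0, 1]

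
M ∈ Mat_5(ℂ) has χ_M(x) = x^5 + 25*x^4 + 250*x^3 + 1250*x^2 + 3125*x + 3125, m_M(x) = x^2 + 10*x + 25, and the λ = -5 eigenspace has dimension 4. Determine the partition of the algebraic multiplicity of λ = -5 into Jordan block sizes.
Block sizes for λ = -5: [2, 1, 1, 1]

Step 1 — from the characteristic polynomial, algebraic multiplicity of λ = -5 is 5. From dim ker(M − (-5)·I) = 4, there are exactly 4 Jordan blocks for λ = -5.
Step 2 — from the minimal polynomial, the factor (x + 5)^2 tells us the largest block for λ = -5 has size 2.
Step 3 — with total size 5, 4 blocks, and largest block 2, the block sizes (in nonincreasing order) are [2, 1, 1, 1].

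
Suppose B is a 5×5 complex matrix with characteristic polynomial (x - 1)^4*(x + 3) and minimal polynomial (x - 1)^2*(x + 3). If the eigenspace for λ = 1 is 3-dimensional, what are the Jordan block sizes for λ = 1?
Block sizes for λ = 1: [2, 1, 1]

Step 1 — from the characteristic polynomial, algebraic multiplicity of λ = 1 is 4. From dim ker(B − (1)·I) = 3, there are exactly 3 Jordan blocks for λ = 1.
Step 2 — from the minimal polynomial, the factor (x − 1)^2 tells us the largest block for λ = 1 has size 2.
Step 3 — with total size 4, 3 blocks, and largest block 2, the block sizes (in nonincreasing order) are [2, 1, 1].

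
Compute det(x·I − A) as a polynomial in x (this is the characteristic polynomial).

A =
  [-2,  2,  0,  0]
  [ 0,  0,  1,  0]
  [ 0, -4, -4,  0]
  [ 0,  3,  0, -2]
x^4 + 8*x^3 + 24*x^2 + 32*x + 16

Expanding det(x·I − A) (e.g. by cofactor expansion or by noting that A is similar to its Jordan form J, which has the same characteristic polynomial as A) gives
  χ_A(x) = x^4 + 8*x^3 + 24*x^2 + 32*x + 16
which factors as (x + 2)^4. The eigenvalues (with algebraic multiplicities) are λ = -2 with multiplicity 4.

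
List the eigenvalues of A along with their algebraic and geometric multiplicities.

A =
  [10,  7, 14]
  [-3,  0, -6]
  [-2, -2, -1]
λ = 3: alg = 3, geom = 2

Step 1 — factor the characteristic polynomial to read off the algebraic multiplicities:
  χ_A(x) = (x - 3)^3

Step 2 — compute geometric multiplicities via the rank-nullity identity g(λ) = n − rank(A − λI):
  rank(A − (3)·I) = 1, so dim ker(A − (3)·I) = n − 1 = 2

Summary:
  λ = 3: algebraic multiplicity = 3, geometric multiplicity = 2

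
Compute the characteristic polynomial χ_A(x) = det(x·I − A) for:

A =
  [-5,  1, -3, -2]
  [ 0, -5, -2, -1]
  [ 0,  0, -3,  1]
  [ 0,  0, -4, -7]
x^4 + 20*x^3 + 150*x^2 + 500*x + 625

Expanding det(x·I − A) (e.g. by cofactor expansion or by noting that A is similar to its Jordan form J, which has the same characteristic polynomial as A) gives
  χ_A(x) = x^4 + 20*x^3 + 150*x^2 + 500*x + 625
which factors as (x + 5)^4. The eigenvalues (with algebraic multiplicities) are λ = -5 with multiplicity 4.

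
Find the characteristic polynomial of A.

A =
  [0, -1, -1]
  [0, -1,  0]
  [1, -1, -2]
x^3 + 3*x^2 + 3*x + 1

Expanding det(x·I − A) (e.g. by cofactor expansion or by noting that A is similar to its Jordan form J, which has the same characteristic polynomial as A) gives
  χ_A(x) = x^3 + 3*x^2 + 3*x + 1
which factors as (x + 1)^3. The eigenvalues (with algebraic multiplicities) are λ = -1 with multiplicity 3.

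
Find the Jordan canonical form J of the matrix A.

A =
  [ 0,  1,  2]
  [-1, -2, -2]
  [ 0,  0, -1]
J_2(-1) ⊕ J_1(-1)

The characteristic polynomial is
  det(x·I − A) = x^3 + 3*x^2 + 3*x + 1 = (x + 1)^3

Eigenvalues and multiplicities (the geometric multiplicity of λ is n − rank(A − λI), which equals the number of Jordan blocks for λ):
  λ = -1: algebraic multiplicity = 3, geometric multiplicity = 2

Determining the block sizes for each eigenvalue:
  λ = -1: 2 blocks summing to 3 forces exactly one block of size 2 and the rest size 1 → block sizes [2, 1]

Assembling the blocks gives a Jordan form
J =
  [-1,  1,  0]
  [ 0, -1,  0]
  [ 0,  0, -1]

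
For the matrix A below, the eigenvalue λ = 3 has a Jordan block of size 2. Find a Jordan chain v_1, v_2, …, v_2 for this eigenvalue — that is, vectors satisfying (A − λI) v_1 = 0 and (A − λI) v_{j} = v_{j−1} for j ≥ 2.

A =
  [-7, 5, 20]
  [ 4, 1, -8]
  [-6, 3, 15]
A Jordan chain for λ = 3 of length 2:
v_1 = (-10, 4, -6)ᵀ
v_2 = (1, 0, 0)ᵀ

Let N = A − (3)·I. We want v_2 with N^2 v_2 = 0 but N^1 v_2 ≠ 0; then v_{j-1} := N · v_j for j = 2, …, 2.

Pick v_2 = (1, 0, 0)ᵀ.
Then v_1 = N · v_2 = (-10, 4, -6)ᵀ.

Sanity check: (A − (3)·I) v_1 = (0, 0, 0)ᵀ = 0. ✓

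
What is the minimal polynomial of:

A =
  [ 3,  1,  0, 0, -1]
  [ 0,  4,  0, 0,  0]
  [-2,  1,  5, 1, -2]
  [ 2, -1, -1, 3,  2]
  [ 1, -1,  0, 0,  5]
x^2 - 8*x + 16

The characteristic polynomial is χ_A(x) = (x - 4)^5, so the eigenvalues are known. The minimal polynomial is
  m_A(x) = Π_λ (x − λ)^{k_λ}
where k_λ is the size of the *largest* Jordan block for λ (equivalently, the smallest k with (A − λI)^k v = 0 for every generalised eigenvector v of λ).

  λ = 4: largest Jordan block has size 2, contributing (x − 4)^2

So m_A(x) = (x - 4)^2 = x^2 - 8*x + 16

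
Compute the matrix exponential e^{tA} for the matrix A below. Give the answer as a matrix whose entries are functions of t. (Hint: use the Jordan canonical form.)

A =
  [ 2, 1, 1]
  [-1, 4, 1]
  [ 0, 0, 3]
e^{tA} =
  [-t*exp(3*t) + exp(3*t), t*exp(3*t), t*exp(3*t)]
  [-t*exp(3*t), t*exp(3*t) + exp(3*t), t*exp(3*t)]
  [0, 0, exp(3*t)]

Strategy: write A = P · J · P⁻¹ where J is a Jordan canonical form, so e^{tA} = P · e^{tJ} · P⁻¹, and e^{tJ} can be computed block-by-block.

A has Jordan form
J =
  [3, 1, 0]
  [0, 3, 0]
  [0, 0, 3]
(up to reordering of blocks).

Per-block formulas:
  For a 2×2 Jordan block J_2(3): exp(t · J_2(3)) = e^(3t)·(I + t·N), where N is the 2×2 nilpotent shift.
  For a 1×1 block at λ = 3: exp(t · [3]) = [e^(3t)].

After assembling e^{tJ} and conjugating by P, we get:

e^{tA} =
  [-t*exp(3*t) + exp(3*t), t*exp(3*t), t*exp(3*t)]
  [-t*exp(3*t), t*exp(3*t) + exp(3*t), t*exp(3*t)]
  [0, 0, exp(3*t)]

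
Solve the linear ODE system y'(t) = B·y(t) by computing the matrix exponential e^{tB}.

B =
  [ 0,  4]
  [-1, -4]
e^{tB} =
  [2*t*exp(-2*t) + exp(-2*t), 4*t*exp(-2*t)]
  [-t*exp(-2*t), -2*t*exp(-2*t) + exp(-2*t)]

Strategy: write B = P · J · P⁻¹ where J is a Jordan canonical form, so e^{tB} = P · e^{tJ} · P⁻¹, and e^{tJ} can be computed block-by-block.

B has Jordan form
J =
  [-2,  1]
  [ 0, -2]
(up to reordering of blocks).

Per-block formulas:
  For a 2×2 Jordan block J_2(-2): exp(t · J_2(-2)) = e^(-2t)·(I + t·N), where N is the 2×2 nilpotent shift.

After assembling e^{tJ} and conjugating by P, we get:

e^{tB} =
  [2*t*exp(-2*t) + exp(-2*t), 4*t*exp(-2*t)]
  [-t*exp(-2*t), -2*t*exp(-2*t) + exp(-2*t)]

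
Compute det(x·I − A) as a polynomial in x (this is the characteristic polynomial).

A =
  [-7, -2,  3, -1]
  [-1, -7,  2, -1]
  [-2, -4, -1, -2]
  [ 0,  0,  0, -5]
x^4 + 20*x^3 + 150*x^2 + 500*x + 625

Expanding det(x·I − A) (e.g. by cofactor expansion or by noting that A is similar to its Jordan form J, which has the same characteristic polynomial as A) gives
  χ_A(x) = x^4 + 20*x^3 + 150*x^2 + 500*x + 625
which factors as (x + 5)^4. The eigenvalues (with algebraic multiplicities) are λ = -5 with multiplicity 4.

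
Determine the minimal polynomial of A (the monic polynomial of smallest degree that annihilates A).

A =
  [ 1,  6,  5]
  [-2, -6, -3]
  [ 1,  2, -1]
x^3 + 6*x^2 + 12*x + 8

The characteristic polynomial is χ_A(x) = (x + 2)^3, so the eigenvalues are known. The minimal polynomial is
  m_A(x) = Π_λ (x − λ)^{k_λ}
where k_λ is the size of the *largest* Jordan block for λ (equivalently, the smallest k with (A − λI)^k v = 0 for every generalised eigenvector v of λ).

  λ = -2: largest Jordan block has size 3, contributing (x + 2)^3

So m_A(x) = (x + 2)^3 = x^3 + 6*x^2 + 12*x + 8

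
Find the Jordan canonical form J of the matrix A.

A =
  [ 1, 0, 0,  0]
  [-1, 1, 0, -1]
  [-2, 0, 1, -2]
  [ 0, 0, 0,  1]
J_2(1) ⊕ J_1(1) ⊕ J_1(1)

The characteristic polynomial is
  det(x·I − A) = x^4 - 4*x^3 + 6*x^2 - 4*x + 1 = (x - 1)^4

Eigenvalues and multiplicities (the geometric multiplicity of λ is n − rank(A − λI), which equals the number of Jordan blocks for λ):
  λ = 1: algebraic multiplicity = 4, geometric multiplicity = 3

Determining the block sizes for each eigenvalue:
  λ = 1: 3 blocks summing to 4 forces exactly one block of size 2 and the rest size 1 → block sizes [2, 1, 1]

Assembling the blocks gives a Jordan form
J =
  [1, 1, 0, 0]
  [0, 1, 0, 0]
  [0, 0, 1, 0]
  [0, 0, 0, 1]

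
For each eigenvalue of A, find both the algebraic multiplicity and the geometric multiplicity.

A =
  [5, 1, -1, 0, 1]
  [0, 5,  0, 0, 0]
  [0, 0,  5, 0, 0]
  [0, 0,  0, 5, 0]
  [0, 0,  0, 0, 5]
λ = 5: alg = 5, geom = 4

Step 1 — factor the characteristic polynomial to read off the algebraic multiplicities:
  χ_A(x) = (x - 5)^5

Step 2 — compute geometric multiplicities via the rank-nullity identity g(λ) = n − rank(A − λI):
  rank(A − (5)·I) = 1, so dim ker(A − (5)·I) = n − 1 = 4

Summary:
  λ = 5: algebraic multiplicity = 5, geometric multiplicity = 4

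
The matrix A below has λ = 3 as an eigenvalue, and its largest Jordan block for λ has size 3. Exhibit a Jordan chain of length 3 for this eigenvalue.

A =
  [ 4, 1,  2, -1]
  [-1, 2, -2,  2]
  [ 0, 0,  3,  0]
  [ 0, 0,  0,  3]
A Jordan chain for λ = 3 of length 3:
v_1 = (1, -1, 0, 0)ᵀ
v_2 = (-1, 2, 0, 0)ᵀ
v_3 = (0, 0, 0, 1)ᵀ

Let N = A − (3)·I. We want v_3 with N^3 v_3 = 0 but N^2 v_3 ≠ 0; then v_{j-1} := N · v_j for j = 3, …, 2.

Pick v_3 = (0, 0, 0, 1)ᵀ.
Then v_2 = N · v_3 = (-1, 2, 0, 0)ᵀ.
Then v_1 = N · v_2 = (1, -1, 0, 0)ᵀ.

Sanity check: (A − (3)·I) v_1 = (0, 0, 0, 0)ᵀ = 0. ✓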